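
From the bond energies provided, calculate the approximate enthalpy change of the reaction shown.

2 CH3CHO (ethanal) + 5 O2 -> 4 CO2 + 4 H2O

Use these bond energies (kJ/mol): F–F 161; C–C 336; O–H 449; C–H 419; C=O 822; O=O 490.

ΔH ≈ −2050 kJ

Bonds broken (reactants):
  C–C: 2 × 336 = 672
  C–H: 8 × 419 = 3352
  C=O: 2 × 822 = 1644
  O=O: 5 × 490 = 2450
  Σ(broken) = 8118 kJ
Bonds formed (products):
  C=O: 8 × 822 = 6576
  O–H: 8 × 449 = 3592
  Σ(formed) = 10168 kJ
ΔH = Σ(broken) − Σ(formed) = 8118 − 10168 = −2050 kJ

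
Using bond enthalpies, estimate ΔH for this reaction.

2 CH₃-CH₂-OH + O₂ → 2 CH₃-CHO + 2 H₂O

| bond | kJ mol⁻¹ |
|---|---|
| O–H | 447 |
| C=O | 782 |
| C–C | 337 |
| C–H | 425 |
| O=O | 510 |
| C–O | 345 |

Bonds broken (reactants):
  C–C: 2 × 337 = 674
  C–H: 10 × 425 = 4250
  C–O: 2 × 345 = 690
  O–H: 2 × 447 = 894
  O=O: 1 × 510 = 510
  Σ(broken) = 7018 kJ
Bonds formed (products):
  C–C: 2 × 337 = 674
  C–H: 8 × 425 = 3400
  C=O: 2 × 782 = 1564
  O–H: 4 × 447 = 1788
  Σ(formed) = 7426 kJ
ΔH = Σ(broken) − Σ(formed) = 7018 − 7426 = −408 kJ

ΔH ≈ −408 kJ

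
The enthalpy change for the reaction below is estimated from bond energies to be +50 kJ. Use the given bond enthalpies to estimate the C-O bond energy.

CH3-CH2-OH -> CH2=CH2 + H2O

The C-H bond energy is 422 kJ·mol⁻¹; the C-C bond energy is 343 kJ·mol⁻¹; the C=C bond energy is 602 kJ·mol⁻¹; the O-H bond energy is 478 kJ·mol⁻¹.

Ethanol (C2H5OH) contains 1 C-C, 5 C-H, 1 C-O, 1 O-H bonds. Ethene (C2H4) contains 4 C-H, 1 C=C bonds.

D(C-O) ≈ 365 kJ/mol

Let D be the C-O bond energy.
Σ(broken) = 1×343 + 5×422 + 1×D + 1×478 = 2931 + D
Σ(formed) = 4×422 + 1×602 + 2×478 = 3246
ΔH = Σ(broken) − Σ(formed) = (2931 + D) − (3246) = −315 + D
Setting this equal to +50 kJ gives D = 365 kJ/mol.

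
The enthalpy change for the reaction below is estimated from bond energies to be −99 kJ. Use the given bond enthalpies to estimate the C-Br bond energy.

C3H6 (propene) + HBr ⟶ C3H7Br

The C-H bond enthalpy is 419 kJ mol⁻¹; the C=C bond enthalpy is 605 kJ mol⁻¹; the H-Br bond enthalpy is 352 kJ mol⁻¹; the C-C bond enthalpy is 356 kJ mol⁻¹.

D(C-Br) ≈ 281 kJ/mol

Let D be the C-Br bond energy.
Σ(broken) = 1×356 + 6×419 + 1×605 + 1×352 = 3827
Σ(formed) = 1×D + 2×356 + 7×419 = 3645 + D
ΔH = Σ(broken) − Σ(formed) = (3827) − (3645 + D) = +182 − D
Setting this equal to −99 kJ gives D = 281 kJ/mol.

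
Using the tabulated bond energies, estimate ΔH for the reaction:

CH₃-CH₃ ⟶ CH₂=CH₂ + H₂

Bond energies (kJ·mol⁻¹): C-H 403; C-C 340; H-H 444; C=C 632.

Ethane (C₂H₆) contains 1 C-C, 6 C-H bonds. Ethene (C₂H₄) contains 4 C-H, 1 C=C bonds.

Bonds broken (reactants):
  C-C: 1 × 340 = 340
  C-H: 6 × 403 = 2418
  Σ(broken) = 2758 kJ
Bonds formed (products):
  C-H: 4 × 403 = 1612
  C=C: 1 × 632 = 632
  H-H: 1 × 444 = 444
  Σ(formed) = 2688 kJ
ΔH = Σ(broken) − Σ(formed) = 2758 − 2688 = +70 kJ

ΔH ≈ +70 kJ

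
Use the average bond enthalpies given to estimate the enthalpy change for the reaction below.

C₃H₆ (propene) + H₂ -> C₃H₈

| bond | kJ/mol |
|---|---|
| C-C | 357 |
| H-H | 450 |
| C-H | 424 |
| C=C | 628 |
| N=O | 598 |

Bonds broken (reactants):
  C-C: 1 × 357 = 357
  C-H: 6 × 424 = 2544
  C=C: 1 × 628 = 628
  H-H: 1 × 450 = 450
  Σ(broken) = 3979 kJ
Bonds formed (products):
  C-C: 2 × 357 = 714
  C-H: 8 × 424 = 3392
  Σ(formed) = 4106 kJ
ΔH = Σ(broken) − Σ(formed) = 3979 − 4106 = −127 kJ

ΔH ≈ −127 kJ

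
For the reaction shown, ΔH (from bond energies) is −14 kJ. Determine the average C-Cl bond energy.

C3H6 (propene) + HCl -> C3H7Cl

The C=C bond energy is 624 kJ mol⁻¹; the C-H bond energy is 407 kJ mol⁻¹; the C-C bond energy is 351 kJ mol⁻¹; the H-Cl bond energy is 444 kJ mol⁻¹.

Let D be the C-Cl bond energy.
Σ(broken) = 1×351 + 6×407 + 1×624 + 1×444 = 3861
Σ(formed) = 2×351 + 1×D + 7×407 = 3551 + D
ΔH = Σ(broken) − Σ(formed) = (3861) − (3551 + D) = +310 − D
Setting this equal to −14 kJ gives D = 324 kJ/mol.

D(C-Cl) ≈ 324 kJ/mol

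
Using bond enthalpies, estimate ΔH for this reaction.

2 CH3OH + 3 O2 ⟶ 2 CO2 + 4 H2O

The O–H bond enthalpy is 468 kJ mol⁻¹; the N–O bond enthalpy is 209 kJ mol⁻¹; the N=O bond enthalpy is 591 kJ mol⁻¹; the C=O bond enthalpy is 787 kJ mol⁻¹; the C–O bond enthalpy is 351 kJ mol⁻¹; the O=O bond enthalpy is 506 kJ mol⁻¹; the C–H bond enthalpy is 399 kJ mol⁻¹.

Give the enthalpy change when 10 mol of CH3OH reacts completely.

ΔH = −6710 kJ

Bonds broken (reactants):
  C–H: 6 × 399 = 2394
  C–O: 2 × 351 = 702
  O–H: 2 × 468 = 936
  O=O: 3 × 506 = 1518
  Σ(broken) = 5550 kJ
Bonds formed (products):
  C=O: 4 × 787 = 3148
  O–H: 8 × 468 = 3744
  Σ(formed) = 6892 kJ
ΔH = Σ(broken) − Σ(formed) = 5550 − 6892 = −1342 kJ
For 5× the reaction as written: 5 × (−1342) = −6710 kJ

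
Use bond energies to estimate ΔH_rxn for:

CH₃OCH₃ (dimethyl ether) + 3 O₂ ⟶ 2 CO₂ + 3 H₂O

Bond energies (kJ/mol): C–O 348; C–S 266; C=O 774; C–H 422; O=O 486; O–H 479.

Bonds broken (reactants):
  C–H: 6 × 422 = 2532
  C–O: 2 × 348 = 696
  O=O: 3 × 486 = 1458
  Σ(broken) = 4686 kJ
Bonds formed (products):
  C=O: 4 × 774 = 3096
  O–H: 6 × 479 = 2874
  Σ(formed) = 5970 kJ
ΔH = Σ(broken) − Σ(formed) = 4686 − 5970 = −1284 kJ

ΔH ≈ −1284 kJ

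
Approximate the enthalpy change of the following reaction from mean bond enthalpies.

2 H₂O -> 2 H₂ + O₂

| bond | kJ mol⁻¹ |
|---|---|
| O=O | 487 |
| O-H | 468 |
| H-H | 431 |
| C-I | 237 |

Bonds broken (reactants):
  O-H: 4 × 468 = 1872
  Σ(broken) = 1872 kJ
Bonds formed (products):
  H-H: 2 × 431 = 862
  O=O: 1 × 487 = 487
  Σ(formed) = 1349 kJ
ΔH = Σ(broken) − Σ(formed) = 1872 − 1349 = +523 kJ

ΔH ≈ +523 kJ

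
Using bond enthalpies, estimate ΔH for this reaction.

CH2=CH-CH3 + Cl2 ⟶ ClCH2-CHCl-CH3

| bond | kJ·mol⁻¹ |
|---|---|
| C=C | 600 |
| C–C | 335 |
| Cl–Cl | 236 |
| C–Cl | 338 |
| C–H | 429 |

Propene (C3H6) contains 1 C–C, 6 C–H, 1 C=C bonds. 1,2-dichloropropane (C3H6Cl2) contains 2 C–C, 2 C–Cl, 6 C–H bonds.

Bonds broken (reactants):
  C–C: 1 × 335 = 335
  C–H: 6 × 429 = 2574
  C=C: 1 × 600 = 600
  Cl–Cl: 1 × 236 = 236
  Σ(broken) = 3745 kJ
Bonds formed (products):
  C–C: 2 × 335 = 670
  C–Cl: 2 × 338 = 676
  C–H: 6 × 429 = 2574
  Σ(formed) = 3920 kJ
ΔH = Σ(broken) − Σ(formed) = 3745 − 3920 = −175 kJ

ΔH ≈ −175 kJ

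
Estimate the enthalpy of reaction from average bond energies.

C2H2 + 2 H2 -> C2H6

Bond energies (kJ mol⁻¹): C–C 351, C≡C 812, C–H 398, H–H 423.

Bonds broken (reactants):
  C≡C: 1 × 812 = 812
  C–H: 2 × 398 = 796
  H–H: 2 × 423 = 846
  Σ(broken) = 2454 kJ
Bonds formed (products):
  C–C: 1 × 351 = 351
  C–H: 6 × 398 = 2388
  Σ(formed) = 2739 kJ
ΔH = Σ(broken) − Σ(formed) = 2454 − 2739 = −285 kJ

ΔH ≈ −285 kJ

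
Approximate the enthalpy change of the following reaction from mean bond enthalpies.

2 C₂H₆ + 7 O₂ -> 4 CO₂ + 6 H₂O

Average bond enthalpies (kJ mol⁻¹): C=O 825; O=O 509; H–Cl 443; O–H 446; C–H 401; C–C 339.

ΔH ≈ −2899 kJ

Bonds broken (reactants):
  C–C: 2 × 339 = 678
  C–H: 12 × 401 = 4812
  O=O: 7 × 509 = 3563
  Σ(broken) = 9053 kJ
Bonds formed (products):
  C=O: 8 × 825 = 6600
  O–H: 12 × 446 = 5352
  Σ(formed) = 11952 kJ
ΔH = Σ(broken) − Σ(formed) = 9053 − 11952 = −2899 kJ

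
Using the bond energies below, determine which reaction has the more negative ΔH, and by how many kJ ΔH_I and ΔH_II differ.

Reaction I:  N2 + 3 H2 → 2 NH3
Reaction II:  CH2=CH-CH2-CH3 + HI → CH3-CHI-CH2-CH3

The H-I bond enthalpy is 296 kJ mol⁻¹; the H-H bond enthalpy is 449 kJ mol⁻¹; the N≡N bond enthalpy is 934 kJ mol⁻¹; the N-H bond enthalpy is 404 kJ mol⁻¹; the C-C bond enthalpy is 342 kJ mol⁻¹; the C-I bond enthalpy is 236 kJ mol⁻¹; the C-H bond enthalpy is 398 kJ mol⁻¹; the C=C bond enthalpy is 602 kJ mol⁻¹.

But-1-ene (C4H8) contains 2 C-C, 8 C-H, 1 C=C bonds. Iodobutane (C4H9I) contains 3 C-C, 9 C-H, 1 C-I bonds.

Reaction I:
  Bonds broken (reactants):
    H-H: 3 × 449 = 1347
    N≡N: 1 × 934 = 934
    Σ(broken) = 2281 kJ
  Bonds formed (products):
    N-H: 6 × 404 = 2424
    Σ(formed) = 2424 kJ
  ΔH_I = 2281 − 2424 = −143 kJ
Reaction II:
  Bonds broken (reactants):
    C-C: 2 × 342 = 684
    C-H: 8 × 398 = 3184
    C=C: 1 × 602 = 602
    H-I: 1 × 296 = 296
    Σ(broken) = 4766 kJ
  Bonds formed (products):
    C-C: 3 × 342 = 1026
    C-H: 9 × 398 = 3582
    C-I: 1 × 236 = 236
    Σ(formed) = 4844 kJ
  ΔH_II = 4766 − 4844 = −78 kJ
ΔH_I − ΔH_II = −65 kJ, so reaction I has the more negative ΔH; |ΔH_I − ΔH_II| = 65 kJ.

Reaction I, by 65 kJ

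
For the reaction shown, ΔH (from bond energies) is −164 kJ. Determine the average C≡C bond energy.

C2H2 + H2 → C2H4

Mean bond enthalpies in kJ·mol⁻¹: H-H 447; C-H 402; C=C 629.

Let D be the C≡C bond energy.
Σ(broken) = 1×D + 2×402 + 1×447 = 1251 + D
Σ(formed) = 4×402 + 1×629 = 2237
ΔH = Σ(broken) − Σ(formed) = (1251 + D) − (2237) = −986 + D
Setting this equal to −164 kJ gives D = 822 kJ/mol.

D(C≡C) ≈ 822 kJ/mol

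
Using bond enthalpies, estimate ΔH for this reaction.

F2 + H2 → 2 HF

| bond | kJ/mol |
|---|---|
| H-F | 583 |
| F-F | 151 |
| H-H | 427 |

Bonds broken (reactants):
  F-F: 1 × 151 = 151
  H-H: 1 × 427 = 427
  Σ(broken) = 578 kJ
Bonds formed (products):
  H-F: 2 × 583 = 1166
  Σ(formed) = 1166 kJ
ΔH = Σ(broken) − Σ(formed) = 578 − 1166 = −588 kJ

ΔH ≈ −588 kJ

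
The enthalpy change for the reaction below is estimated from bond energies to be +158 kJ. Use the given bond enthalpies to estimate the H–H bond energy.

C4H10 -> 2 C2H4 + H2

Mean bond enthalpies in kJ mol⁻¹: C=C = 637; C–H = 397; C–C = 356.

Let D be the H–H bond energy.
Σ(broken) = 3×356 + 10×397 = 5038
Σ(formed) = 8×397 + 2×637 + 1×D = 4450 + D
ΔH = Σ(broken) − Σ(formed) = (5038) − (4450 + D) = +588 − D
Setting this equal to +158 kJ gives D = 430 kJ/mol.

D(H–H) ≈ 430 kJ/mol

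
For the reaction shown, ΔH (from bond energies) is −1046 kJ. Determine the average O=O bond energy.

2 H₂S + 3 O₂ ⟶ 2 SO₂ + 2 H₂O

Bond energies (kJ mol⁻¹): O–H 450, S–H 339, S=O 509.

Let D be the O=O bond energy.
Σ(broken) = 3×D + 4×339 = 1356 + 3D
Σ(formed) = 4×450 + 4×509 = 3836
ΔH = Σ(broken) − Σ(formed) = (1356 + 3D) − (3836) = −2480 + 3D
Setting this equal to −1046 kJ gives 3D = 1434, so D = 478 kJ/mol.

D(O=O) ≈ 478 kJ/mol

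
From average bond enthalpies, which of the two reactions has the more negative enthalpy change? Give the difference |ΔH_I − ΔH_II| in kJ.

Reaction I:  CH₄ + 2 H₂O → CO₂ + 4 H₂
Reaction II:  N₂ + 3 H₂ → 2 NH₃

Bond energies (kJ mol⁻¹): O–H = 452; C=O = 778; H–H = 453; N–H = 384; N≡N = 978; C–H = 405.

Reaction I:
  Bonds broken (reactants):
    C–H: 4 × 405 = 1620
    O–H: 4 × 452 = 1808
    Σ(broken) = 3428 kJ
  Bonds formed (products):
    C=O: 2 × 778 = 1556
    H–H: 4 × 453 = 1812
    Σ(formed) = 3368 kJ
  ΔH_I = 3428 − 3368 = +60 kJ
Reaction II:
  Bonds broken (reactants):
    H–H: 3 × 453 = 1359
    N≡N: 1 × 978 = 978
    Σ(broken) = 2337 kJ
  Bonds formed (products):
    N–H: 6 × 384 = 2304
    Σ(formed) = 2304 kJ
  ΔH_II = 2337 − 2304 = +33 kJ
ΔH_I − ΔH_II = +27 kJ, so reaction II has the more negative ΔH; |ΔH_I − ΔH_II| = 27 kJ.

Reaction II, by 27 kJ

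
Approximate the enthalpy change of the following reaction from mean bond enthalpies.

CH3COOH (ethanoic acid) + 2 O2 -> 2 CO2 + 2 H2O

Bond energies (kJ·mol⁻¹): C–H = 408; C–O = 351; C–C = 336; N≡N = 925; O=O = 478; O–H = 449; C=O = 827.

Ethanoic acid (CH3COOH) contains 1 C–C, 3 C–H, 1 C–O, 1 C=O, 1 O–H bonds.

ΔH ≈ −961 kJ

Bonds broken (reactants):
  C–C: 1 × 336 = 336
  C–H: 3 × 408 = 1224
  C–O: 1 × 351 = 351
  C=O: 1 × 827 = 827
  O–H: 1 × 449 = 449
  O=O: 2 × 478 = 956
  Σ(broken) = 4143 kJ
Bonds formed (products):
  C=O: 4 × 827 = 3308
  O–H: 4 × 449 = 1796
  Σ(formed) = 5104 kJ
ΔH = Σ(broken) − Σ(formed) = 4143 − 5104 = −961 kJ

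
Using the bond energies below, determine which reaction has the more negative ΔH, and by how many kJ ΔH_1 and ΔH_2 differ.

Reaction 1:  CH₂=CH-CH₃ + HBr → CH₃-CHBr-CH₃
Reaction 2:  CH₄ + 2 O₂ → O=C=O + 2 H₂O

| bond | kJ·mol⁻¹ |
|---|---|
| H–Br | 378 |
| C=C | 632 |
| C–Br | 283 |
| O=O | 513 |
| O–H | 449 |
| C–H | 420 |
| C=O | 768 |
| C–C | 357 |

Reaction 2, by 576 kJ

Reaction 1:
  Bonds broken (reactants):
    C–C: 1 × 357 = 357
    C–H: 6 × 420 = 2520
    C=C: 1 × 632 = 632
    H–Br: 1 × 378 = 378
    Σ(broken) = 3887 kJ
  Bonds formed (products):
    C–Br: 1 × 283 = 283
    C–C: 2 × 357 = 714
    C–H: 7 × 420 = 2940
    Σ(formed) = 3937 kJ
  ΔH_1 = 3887 − 3937 = −50 kJ
Reaction 2:
  Bonds broken (reactants):
    C–H: 4 × 420 = 1680
    O=O: 2 × 513 = 1026
    Σ(broken) = 2706 kJ
  Bonds formed (products):
    C=O: 2 × 768 = 1536
    O–H: 4 × 449 = 1796
    Σ(formed) = 3332 kJ
  ΔH_2 = 2706 − 3332 = −626 kJ
ΔH_1 − ΔH_2 = +576 kJ, so reaction 2 has the more negative ΔH; |ΔH_1 − ΔH_2| = 576 kJ.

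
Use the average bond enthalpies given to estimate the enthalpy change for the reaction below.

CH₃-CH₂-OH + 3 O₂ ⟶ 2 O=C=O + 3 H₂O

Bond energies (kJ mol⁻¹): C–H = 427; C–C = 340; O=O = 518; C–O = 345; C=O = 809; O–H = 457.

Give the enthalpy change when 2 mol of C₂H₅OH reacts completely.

ΔH = −2294 kJ

Bonds broken (reactants):
  C–C: 1 × 340 = 340
  C–H: 5 × 427 = 2135
  C–O: 1 × 345 = 345
  O–H: 1 × 457 = 457
  O=O: 3 × 518 = 1554
  Σ(broken) = 4831 kJ
Bonds formed (products):
  C=O: 4 × 809 = 3236
  O–H: 6 × 457 = 2742
  Σ(formed) = 5978 kJ
ΔH = Σ(broken) − Σ(formed) = 4831 − 5978 = −1147 kJ
For 2× the reaction as written: 2 × (−1147) = −2294 kJ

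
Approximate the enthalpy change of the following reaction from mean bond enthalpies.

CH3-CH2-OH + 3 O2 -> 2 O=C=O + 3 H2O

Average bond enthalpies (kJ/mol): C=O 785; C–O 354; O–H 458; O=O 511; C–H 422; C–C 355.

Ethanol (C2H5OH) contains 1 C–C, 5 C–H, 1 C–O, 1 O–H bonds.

Bonds broken (reactants):
  C–C: 1 × 355 = 355
  C–H: 5 × 422 = 2110
  C–O: 1 × 354 = 354
  O–H: 1 × 458 = 458
  O=O: 3 × 511 = 1533
  Σ(broken) = 4810 kJ
Bonds formed (products):
  C=O: 4 × 785 = 3140
  O–H: 6 × 458 = 2748
  Σ(formed) = 5888 kJ
ΔH = Σ(broken) − Σ(formed) = 4810 − 5888 = −1078 kJ

ΔH ≈ −1078 kJ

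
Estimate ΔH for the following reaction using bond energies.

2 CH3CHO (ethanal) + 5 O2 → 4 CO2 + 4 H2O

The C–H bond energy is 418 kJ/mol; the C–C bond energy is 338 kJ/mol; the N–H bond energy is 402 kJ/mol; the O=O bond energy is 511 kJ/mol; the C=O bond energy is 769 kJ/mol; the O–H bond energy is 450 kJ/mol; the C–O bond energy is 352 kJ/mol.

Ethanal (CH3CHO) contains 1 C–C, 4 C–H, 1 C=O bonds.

Bonds broken (reactants):
  C–C: 2 × 338 = 676
  C–H: 8 × 418 = 3344
  C=O: 2 × 769 = 1538
  O=O: 5 × 511 = 2555
  Σ(broken) = 8113 kJ
Bonds formed (products):
  C=O: 8 × 769 = 6152
  O–H: 8 × 450 = 3600
  Σ(formed) = 9752 kJ
ΔH = Σ(broken) − Σ(formed) = 8113 − 9752 = −1639 kJ

ΔH ≈ −1639 kJ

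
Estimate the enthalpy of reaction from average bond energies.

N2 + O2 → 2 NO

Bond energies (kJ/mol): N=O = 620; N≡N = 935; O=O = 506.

Bonds broken (reactants):
  N≡N: 1 × 935 = 935
  O=O: 1 × 506 = 506
  Σ(broken) = 1441 kJ
Bonds formed (products):
  N=O: 2 × 620 = 1240
  Σ(formed) = 1240 kJ
ΔH = Σ(broken) − Σ(formed) = 1441 − 1240 = +201 kJ

ΔH ≈ +201 kJ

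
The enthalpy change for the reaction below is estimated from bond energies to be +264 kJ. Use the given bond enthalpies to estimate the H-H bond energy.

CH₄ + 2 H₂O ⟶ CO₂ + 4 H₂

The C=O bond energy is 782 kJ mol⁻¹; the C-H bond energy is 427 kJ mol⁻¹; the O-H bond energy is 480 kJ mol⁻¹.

D(H-H) ≈ 450 kJ/mol

Let D be the H-H bond energy.
Σ(broken) = 4×427 + 4×480 = 3628
Σ(formed) = 2×782 + 4×D = 1564 + 4D
ΔH = Σ(broken) − Σ(formed) = (3628) − (1564 + 4D) = +2064 − 4D
Setting this equal to +264 kJ gives 4D = 1800, so D = 450 kJ/mol.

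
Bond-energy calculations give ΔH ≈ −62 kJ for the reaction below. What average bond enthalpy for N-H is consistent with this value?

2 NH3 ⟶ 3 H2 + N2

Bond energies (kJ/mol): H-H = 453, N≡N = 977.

D(N-H) ≈ 379 kJ/mol

Let D be the N-H bond energy.
Σ(broken) = 6×D = 6D
Σ(formed) = 3×453 + 1×977 = 2336
ΔH = Σ(broken) − Σ(formed) = (6D) − (2336) = −2336 + 6D
Setting this equal to −62 kJ gives 6D = 2274, so D = 379 kJ/mol.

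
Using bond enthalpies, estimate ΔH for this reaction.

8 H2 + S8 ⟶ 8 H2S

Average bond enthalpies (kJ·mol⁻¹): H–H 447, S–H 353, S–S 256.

Bonds broken (reactants):
  H–H: 8 × 447 = 3576
  S–S: 8 × 256 = 2048
  Σ(broken) = 5624 kJ
Bonds formed (products):
  S–H: 16 × 353 = 5648
  Σ(formed) = 5648 kJ
ΔH = Σ(broken) − Σ(formed) = 5624 − 5648 = −24 kJ

ΔH ≈ −24 kJ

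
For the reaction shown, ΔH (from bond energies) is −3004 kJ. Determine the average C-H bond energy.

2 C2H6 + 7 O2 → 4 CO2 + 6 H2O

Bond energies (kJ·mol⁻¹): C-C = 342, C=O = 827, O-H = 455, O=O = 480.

Let D be the C-H bond energy.
Σ(broken) = 2×342 + 12×D + 7×480 = 4044 + 12D
Σ(formed) = 8×827 + 12×455 = 12076
ΔH = Σ(broken) − Σ(formed) = (4044 + 12D) − (12076) = −8032 + 12D
Setting this equal to −3004 kJ gives 12D = 5028, so D = 419 kJ/mol.

D(C-H) ≈ 419 kJ/mol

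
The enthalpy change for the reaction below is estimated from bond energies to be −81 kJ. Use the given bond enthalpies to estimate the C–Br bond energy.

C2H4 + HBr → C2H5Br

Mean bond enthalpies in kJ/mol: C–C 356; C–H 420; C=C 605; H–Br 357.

D(C–Br) ≈ 267 kJ/mol

Let D be the C–Br bond energy.
Σ(broken) = 4×420 + 1×605 + 1×357 = 2642
Σ(formed) = 1×D + 1×356 + 5×420 = 2456 + D
ΔH = Σ(broken) − Σ(formed) = (2642) − (2456 + D) = +186 − D
Setting this equal to −81 kJ gives D = 267 kJ/mol.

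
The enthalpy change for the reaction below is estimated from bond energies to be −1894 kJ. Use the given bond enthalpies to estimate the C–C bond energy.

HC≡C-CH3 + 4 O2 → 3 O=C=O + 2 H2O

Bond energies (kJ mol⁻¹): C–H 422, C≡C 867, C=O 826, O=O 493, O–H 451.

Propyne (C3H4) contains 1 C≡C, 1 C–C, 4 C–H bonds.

D(C–C) ≈ 339 kJ/mol

Let D be the C–C bond energy.
Σ(broken) = 1×867 + 1×D + 4×422 + 4×493 = 4527 + D
Σ(formed) = 6×826 + 4×451 = 6760
ΔH = Σ(broken) − Σ(formed) = (4527 + D) − (6760) = −2233 + D
Setting this equal to −1894 kJ gives D = 339 kJ/mol.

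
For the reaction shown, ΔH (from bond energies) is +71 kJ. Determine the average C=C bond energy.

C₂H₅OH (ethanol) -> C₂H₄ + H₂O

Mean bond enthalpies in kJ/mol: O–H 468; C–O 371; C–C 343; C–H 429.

D(C=C) ≈ 604 kJ/mol

Let D be the C=C bond energy.
Σ(broken) = 1×343 + 5×429 + 1×371 + 1×468 = 3327
Σ(formed) = 4×429 + 1×D + 2×468 = 2652 + D
ΔH = Σ(broken) − Σ(formed) = (3327) − (2652 + D) = +675 − D
Setting this equal to +71 kJ gives D = 604 kJ/mol.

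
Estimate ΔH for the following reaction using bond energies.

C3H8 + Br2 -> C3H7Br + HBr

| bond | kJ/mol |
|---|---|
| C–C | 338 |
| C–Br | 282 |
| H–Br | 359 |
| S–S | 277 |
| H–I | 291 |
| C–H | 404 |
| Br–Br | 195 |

Bonds broken (reactants):
  Br–Br: 1 × 195 = 195
  C–C: 2 × 338 = 676
  C–H: 8 × 404 = 3232
  Σ(broken) = 4103 kJ
Bonds formed (products):
  C–Br: 1 × 282 = 282
  C–C: 2 × 338 = 676
  C–H: 7 × 404 = 2828
  H–Br: 1 × 359 = 359
  Σ(formed) = 4145 kJ
ΔH = Σ(broken) − Σ(formed) = 4103 − 4145 = −42 kJ

ΔH ≈ −42 kJ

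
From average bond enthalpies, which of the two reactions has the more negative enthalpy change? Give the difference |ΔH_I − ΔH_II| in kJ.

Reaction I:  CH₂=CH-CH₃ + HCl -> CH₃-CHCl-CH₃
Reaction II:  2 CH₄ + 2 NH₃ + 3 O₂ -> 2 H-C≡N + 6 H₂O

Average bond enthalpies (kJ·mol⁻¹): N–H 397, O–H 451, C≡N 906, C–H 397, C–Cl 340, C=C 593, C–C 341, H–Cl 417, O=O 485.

Reaction I:
  Bonds broken (reactants):
    C–C: 1 × 341 = 341
    C–H: 6 × 397 = 2382
    C=C: 1 × 593 = 593
    H–Cl: 1 × 417 = 417
    Σ(broken) = 3733 kJ
  Bonds formed (products):
    C–C: 2 × 341 = 682
    C–Cl: 1 × 340 = 340
    C–H: 7 × 397 = 2779
    Σ(formed) = 3801 kJ
  ΔH_I = 3733 − 3801 = −68 kJ
Reaction II:
  Bonds broken (reactants):
    C–H: 8 × 397 = 3176
    N–H: 6 × 397 = 2382
    O=O: 3 × 485 = 1455
    Σ(broken) = 7013 kJ
  Bonds formed (products):
    C≡N: 2 × 906 = 1812
    C–H: 2 × 397 = 794
    O–H: 12 × 451 = 5412
    Σ(formed) = 8018 kJ
  ΔH_II = 7013 − 8018 = −1005 kJ
ΔH_I − ΔH_II = +937 kJ, so reaction II has the more negative ΔH; |ΔH_I − ΔH_II| = 937 kJ.

Reaction II, by 937 kJ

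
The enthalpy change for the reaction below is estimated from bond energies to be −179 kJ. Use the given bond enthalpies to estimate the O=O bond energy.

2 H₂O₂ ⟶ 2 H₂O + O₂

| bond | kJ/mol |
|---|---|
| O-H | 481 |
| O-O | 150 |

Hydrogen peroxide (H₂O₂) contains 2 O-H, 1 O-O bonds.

D(O=O) ≈ 479 kJ/mol

Let D be the O=O bond energy.
Σ(broken) = 4×481 + 2×150 = 2224
Σ(formed) = 4×481 + 1×D = 1924 + D
ΔH = Σ(broken) − Σ(formed) = (2224) − (1924 + D) = +300 − D
Setting this equal to −179 kJ gives D = 479 kJ/mol.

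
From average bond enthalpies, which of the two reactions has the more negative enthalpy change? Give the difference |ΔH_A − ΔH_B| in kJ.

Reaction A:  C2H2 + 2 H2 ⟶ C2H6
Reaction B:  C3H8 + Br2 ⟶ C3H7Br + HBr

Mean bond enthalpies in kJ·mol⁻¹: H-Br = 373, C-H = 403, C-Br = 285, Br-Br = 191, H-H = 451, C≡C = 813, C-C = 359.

Reaction A:
  Bonds broken (reactants):
    C≡C: 1 × 813 = 813
    C-H: 2 × 403 = 806
    H-H: 2 × 451 = 902
    Σ(broken) = 2521 kJ
  Bonds formed (products):
    C-C: 1 × 359 = 359
    C-H: 6 × 403 = 2418
    Σ(formed) = 2777 kJ
  ΔH_A = 2521 − 2777 = −256 kJ
Reaction B:
  Bonds broken (reactants):
    Br-Br: 1 × 191 = 191
    C-C: 2 × 359 = 718
    C-H: 8 × 403 = 3224
    Σ(broken) = 4133 kJ
  Bonds formed (products):
    C-Br: 1 × 285 = 285
    C-C: 2 × 359 = 718
    C-H: 7 × 403 = 2821
    H-Br: 1 × 373 = 373
    Σ(formed) = 4197 kJ
  ΔH_B = 4133 − 4197 = −64 kJ
ΔH_A − ΔH_B = −192 kJ, so reaction A has the more negative ΔH; |ΔH_A − ΔH_B| = 192 kJ.

Reaction A, by 192 kJ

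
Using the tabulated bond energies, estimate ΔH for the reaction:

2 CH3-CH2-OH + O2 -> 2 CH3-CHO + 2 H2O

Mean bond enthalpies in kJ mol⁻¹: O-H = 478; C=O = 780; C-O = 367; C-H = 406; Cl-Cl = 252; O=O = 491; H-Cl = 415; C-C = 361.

ΔH ≈ −479 kJ

Bonds broken (reactants):
  C-C: 2 × 361 = 722
  C-H: 10 × 406 = 4060
  C-O: 2 × 367 = 734
  O-H: 2 × 478 = 956
  O=O: 1 × 491 = 491
  Σ(broken) = 6963 kJ
Bonds formed (products):
  C-C: 2 × 361 = 722
  C-H: 8 × 406 = 3248
  C=O: 2 × 780 = 1560
  O-H: 4 × 478 = 1912
  Σ(formed) = 7442 kJ
ΔH = Σ(broken) − Σ(formed) = 6963 − 7442 = −479 kJ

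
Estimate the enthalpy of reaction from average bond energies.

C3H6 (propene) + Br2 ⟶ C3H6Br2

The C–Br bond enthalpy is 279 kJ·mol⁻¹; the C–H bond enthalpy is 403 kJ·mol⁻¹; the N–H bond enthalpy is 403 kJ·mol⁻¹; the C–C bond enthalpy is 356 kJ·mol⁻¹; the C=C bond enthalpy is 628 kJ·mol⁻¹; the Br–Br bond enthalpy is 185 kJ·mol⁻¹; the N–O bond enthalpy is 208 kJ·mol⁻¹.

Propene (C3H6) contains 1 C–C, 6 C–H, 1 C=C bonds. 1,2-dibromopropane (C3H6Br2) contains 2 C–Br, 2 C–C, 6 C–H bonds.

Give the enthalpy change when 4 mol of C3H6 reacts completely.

Bonds broken (reactants):
  Br–Br: 1 × 185 = 185
  C–C: 1 × 356 = 356
  C–H: 6 × 403 = 2418
  C=C: 1 × 628 = 628
  Σ(broken) = 3587 kJ
Bonds formed (products):
  C–Br: 2 × 279 = 558
  C–C: 2 × 356 = 712
  C–H: 6 × 403 = 2418
  Σ(formed) = 3688 kJ
ΔH = Σ(broken) − Σ(formed) = 3587 − 3688 = −101 kJ
For 4× the reaction as written: 4 × (−101) = −404 kJ

ΔH = −404 kJ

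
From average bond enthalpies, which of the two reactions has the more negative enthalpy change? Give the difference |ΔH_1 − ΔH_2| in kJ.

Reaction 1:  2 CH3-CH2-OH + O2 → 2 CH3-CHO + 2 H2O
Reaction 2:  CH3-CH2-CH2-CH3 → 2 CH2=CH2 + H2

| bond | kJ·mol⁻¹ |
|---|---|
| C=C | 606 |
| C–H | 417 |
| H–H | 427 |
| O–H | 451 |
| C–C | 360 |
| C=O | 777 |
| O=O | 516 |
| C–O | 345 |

Reaction 1:
  Bonds broken (reactants):
    C–C: 2 × 360 = 720
    C–H: 10 × 417 = 4170
    C–O: 2 × 345 = 690
    O–H: 2 × 451 = 902
    O=O: 1 × 516 = 516
    Σ(broken) = 6998 kJ
  Bonds formed (products):
    C–C: 2 × 360 = 720
    C–H: 8 × 417 = 3336
    C=O: 2 × 777 = 1554
    O–H: 4 × 451 = 1804
    Σ(formed) = 7414 kJ
  ΔH_1 = 6998 − 7414 = −416 kJ
Reaction 2:
  Bonds broken (reactants):
    C–C: 3 × 360 = 1080
    C–H: 10 × 417 = 4170
    Σ(broken) = 5250 kJ
  Bonds formed (products):
    C–H: 8 × 417 = 3336
    C=C: 2 × 606 = 1212
    H–H: 1 × 427 = 427
    Σ(formed) = 4975 kJ
  ΔH_2 = 5250 − 4975 = +275 kJ
ΔH_1 − ΔH_2 = −691 kJ, so reaction 1 has the more negative ΔH; |ΔH_1 − ΔH_2| = 691 kJ.

Reaction 1, by 691 kJ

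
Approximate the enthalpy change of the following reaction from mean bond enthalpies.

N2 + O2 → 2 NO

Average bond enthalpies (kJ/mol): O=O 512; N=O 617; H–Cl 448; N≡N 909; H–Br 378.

ΔH ≈ +187 kJ

Bonds broken (reactants):
  N≡N: 1 × 909 = 909
  O=O: 1 × 512 = 512
  Σ(broken) = 1421 kJ
Bonds formed (products):
  N=O: 2 × 617 = 1234
  Σ(formed) = 1234 kJ
ΔH = Σ(broken) − Σ(formed) = 1421 − 1234 = +187 kJ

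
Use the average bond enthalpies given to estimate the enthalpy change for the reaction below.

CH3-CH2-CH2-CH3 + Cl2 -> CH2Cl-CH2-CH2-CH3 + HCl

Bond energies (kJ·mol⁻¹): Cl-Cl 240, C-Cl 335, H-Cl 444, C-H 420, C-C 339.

ΔH ≈ −119 kJ

Bonds broken (reactants):
  C-C: 3 × 339 = 1017
  C-H: 10 × 420 = 4200
  Cl-Cl: 1 × 240 = 240
  Σ(broken) = 5457 kJ
Bonds formed (products):
  C-C: 3 × 339 = 1017
  C-Cl: 1 × 335 = 335
  C-H: 9 × 420 = 3780
  H-Cl: 1 × 444 = 444
  Σ(formed) = 5576 kJ
ΔH = Σ(broken) − Σ(formed) = 5457 − 5576 = −119 kJ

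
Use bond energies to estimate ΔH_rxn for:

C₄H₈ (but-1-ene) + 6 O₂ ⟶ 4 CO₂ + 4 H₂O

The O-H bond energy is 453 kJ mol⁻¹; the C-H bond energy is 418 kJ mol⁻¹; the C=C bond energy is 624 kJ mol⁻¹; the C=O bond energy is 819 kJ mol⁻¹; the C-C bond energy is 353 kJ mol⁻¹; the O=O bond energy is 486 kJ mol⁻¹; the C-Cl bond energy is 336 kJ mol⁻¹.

ΔH ≈ −2586 kJ

Bonds broken (reactants):
  C-C: 2 × 353 = 706
  C-H: 8 × 418 = 3344
  C=C: 1 × 624 = 624
  O=O: 6 × 486 = 2916
  Σ(broken) = 7590 kJ
Bonds formed (products):
  C=O: 8 × 819 = 6552
  O-H: 8 × 453 = 3624
  Σ(formed) = 10176 kJ
ΔH = Σ(broken) − Σ(formed) = 7590 − 10176 = −2586 kJ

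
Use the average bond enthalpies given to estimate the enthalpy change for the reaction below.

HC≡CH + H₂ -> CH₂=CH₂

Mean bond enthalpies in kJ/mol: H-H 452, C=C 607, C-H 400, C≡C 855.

Bonds broken (reactants):
  C≡C: 1 × 855 = 855
  C-H: 2 × 400 = 800
  H-H: 1 × 452 = 452
  Σ(broken) = 2107 kJ
Bonds formed (products):
  C-H: 4 × 400 = 1600
  C=C: 1 × 607 = 607
  Σ(formed) = 2207 kJ
ΔH = Σ(broken) − Σ(formed) = 2107 − 2207 = −100 kJ

ΔH ≈ −100 kJ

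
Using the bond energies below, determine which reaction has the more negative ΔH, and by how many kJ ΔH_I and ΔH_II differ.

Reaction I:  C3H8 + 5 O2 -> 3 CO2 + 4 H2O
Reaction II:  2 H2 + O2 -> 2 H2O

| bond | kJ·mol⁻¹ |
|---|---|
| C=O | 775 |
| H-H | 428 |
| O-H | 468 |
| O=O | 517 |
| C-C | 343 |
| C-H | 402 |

Reaction I:
  Bonds broken (reactants):
    C-C: 2 × 343 = 686
    C-H: 8 × 402 = 3216
    O=O: 5 × 517 = 2585
    Σ(broken) = 6487 kJ
  Bonds formed (products):
    C=O: 6 × 775 = 4650
    O-H: 8 × 468 = 3744
    Σ(formed) = 8394 kJ
  ΔH_I = 6487 − 8394 = −1907 kJ
Reaction II:
  Bonds broken (reactants):
    H-H: 2 × 428 = 856
    O=O: 1 × 517 = 517
    Σ(broken) = 1373 kJ
  Bonds formed (products):
    O-H: 4 × 468 = 1872
    Σ(formed) = 1872 kJ
  ΔH_II = 1373 − 1872 = −499 kJ
ΔH_I − ΔH_II = −1408 kJ, so reaction I has the more negative ΔH; |ΔH_I − ΔH_II| = 1408 kJ.

Reaction I, by 1408 kJ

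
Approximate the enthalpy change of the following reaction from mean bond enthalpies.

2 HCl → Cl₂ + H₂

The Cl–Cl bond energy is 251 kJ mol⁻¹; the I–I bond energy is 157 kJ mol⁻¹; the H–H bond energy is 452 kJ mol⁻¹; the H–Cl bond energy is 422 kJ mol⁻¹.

ΔH ≈ +141 kJ

Bonds broken (reactants):
  H–Cl: 2 × 422 = 844
  Σ(broken) = 844 kJ
Bonds formed (products):
  Cl–Cl: 1 × 251 = 251
  H–H: 1 × 452 = 452
  Σ(formed) = 703 kJ
ΔH = Σ(broken) − Σ(formed) = 844 − 703 = +141 kJ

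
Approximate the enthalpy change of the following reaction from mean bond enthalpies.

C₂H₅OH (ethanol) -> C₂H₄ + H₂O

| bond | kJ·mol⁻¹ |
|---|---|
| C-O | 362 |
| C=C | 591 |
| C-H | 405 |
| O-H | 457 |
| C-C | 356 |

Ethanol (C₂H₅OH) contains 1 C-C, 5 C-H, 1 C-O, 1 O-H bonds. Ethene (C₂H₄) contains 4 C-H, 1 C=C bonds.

ΔH ≈ +75 kJ

Bonds broken (reactants):
  C-C: 1 × 356 = 356
  C-H: 5 × 405 = 2025
  C-O: 1 × 362 = 362
  O-H: 1 × 457 = 457
  Σ(broken) = 3200 kJ
Bonds formed (products):
  C-H: 4 × 405 = 1620
  C=C: 1 × 591 = 591
  O-H: 2 × 457 = 914
  Σ(formed) = 3125 kJ
ΔH = Σ(broken) − Σ(formed) = 3200 − 3125 = +75 kJ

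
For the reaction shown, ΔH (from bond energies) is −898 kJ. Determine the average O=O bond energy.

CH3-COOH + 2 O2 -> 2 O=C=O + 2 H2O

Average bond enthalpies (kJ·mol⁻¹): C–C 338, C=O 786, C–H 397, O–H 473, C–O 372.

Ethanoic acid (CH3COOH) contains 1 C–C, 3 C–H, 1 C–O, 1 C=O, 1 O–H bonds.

Let D be the O=O bond energy.
Σ(broken) = 1×338 + 3×397 + 1×372 + 1×786 + 1×473 + 2×D = 3160 + 2D
Σ(formed) = 4×786 + 4×473 = 5036
ΔH = Σ(broken) − Σ(formed) = (3160 + 2D) − (5036) = −1876 + 2D
Setting this equal to −898 kJ gives 2D = 978, so D = 489 kJ/mol.

D(O=O) ≈ 489 kJ/mol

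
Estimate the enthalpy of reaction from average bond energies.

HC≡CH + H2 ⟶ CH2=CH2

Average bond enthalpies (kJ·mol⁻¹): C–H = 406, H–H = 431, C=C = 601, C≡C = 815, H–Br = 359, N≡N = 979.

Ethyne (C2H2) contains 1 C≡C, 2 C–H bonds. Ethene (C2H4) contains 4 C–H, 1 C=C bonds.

ΔH ≈ −167 kJ

Bonds broken (reactants):
  C≡C: 1 × 815 = 815
  C–H: 2 × 406 = 812
  H–H: 1 × 431 = 431
  Σ(broken) = 2058 kJ
Bonds formed (products):
  C–H: 4 × 406 = 1624
  C=C: 1 × 601 = 601
  Σ(formed) = 2225 kJ
ΔH = Σ(broken) − Σ(formed) = 2058 − 2225 = −167 kJ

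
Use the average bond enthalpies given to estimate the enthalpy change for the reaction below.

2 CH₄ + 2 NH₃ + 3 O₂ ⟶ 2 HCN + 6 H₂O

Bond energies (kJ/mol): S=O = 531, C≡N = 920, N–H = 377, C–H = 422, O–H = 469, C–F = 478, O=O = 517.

ΔH ≈ −1123 kJ

Bonds broken (reactants):
  C–H: 8 × 422 = 3376
  N–H: 6 × 377 = 2262
  O=O: 3 × 517 = 1551
  Σ(broken) = 7189 kJ
Bonds formed (products):
  C≡N: 2 × 920 = 1840
  C–H: 2 × 422 = 844
  O–H: 12 × 469 = 5628
  Σ(formed) = 8312 kJ
ΔH = Σ(broken) − Σ(formed) = 7189 − 8312 = −1123 kJ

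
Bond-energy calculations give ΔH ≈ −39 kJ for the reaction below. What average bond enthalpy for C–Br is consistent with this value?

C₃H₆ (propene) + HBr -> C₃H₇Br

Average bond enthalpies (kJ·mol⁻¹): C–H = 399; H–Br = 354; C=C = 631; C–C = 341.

D(C–Br) ≈ 284 kJ/mol

Let D be the C–Br bond energy.
Σ(broken) = 1×341 + 6×399 + 1×631 + 1×354 = 3720
Σ(formed) = 1×D + 2×341 + 7×399 = 3475 + D
ΔH = Σ(broken) − Σ(formed) = (3720) − (3475 + D) = +245 − D
Setting this equal to −39 kJ gives D = 284 kJ/mol.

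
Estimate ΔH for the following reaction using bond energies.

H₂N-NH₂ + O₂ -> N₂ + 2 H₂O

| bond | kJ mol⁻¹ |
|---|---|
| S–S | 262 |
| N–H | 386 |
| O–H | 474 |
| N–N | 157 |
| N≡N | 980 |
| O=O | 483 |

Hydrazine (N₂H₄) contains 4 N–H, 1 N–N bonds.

ΔH ≈ −692 kJ

Bonds broken (reactants):
  N–H: 4 × 386 = 1544
  N–N: 1 × 157 = 157
  O=O: 1 × 483 = 483
  Σ(broken) = 2184 kJ
Bonds formed (products):
  N≡N: 1 × 980 = 980
  O–H: 4 × 474 = 1896
  Σ(formed) = 2876 kJ
ΔH = Σ(broken) − Σ(formed) = 2184 − 2876 = −692 kJ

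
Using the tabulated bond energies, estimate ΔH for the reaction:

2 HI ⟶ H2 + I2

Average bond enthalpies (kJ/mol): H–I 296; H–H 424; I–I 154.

Bonds broken (reactants):
  H–I: 2 × 296 = 592
  Σ(broken) = 592 kJ
Bonds formed (products):
  H–H: 1 × 424 = 424
  I–I: 1 × 154 = 154
  Σ(formed) = 578 kJ
ΔH = Σ(broken) − Σ(formed) = 592 − 578 = +14 kJ

ΔH ≈ +14 kJ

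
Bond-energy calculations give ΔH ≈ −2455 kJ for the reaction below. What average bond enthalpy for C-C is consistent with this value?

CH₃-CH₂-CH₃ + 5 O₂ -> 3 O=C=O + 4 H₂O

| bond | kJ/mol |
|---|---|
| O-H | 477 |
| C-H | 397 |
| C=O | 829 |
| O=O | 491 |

Let D be the C-C bond energy.
Σ(broken) = 2×D + 8×397 + 5×491 = 5631 + 2D
Σ(formed) = 6×829 + 8×477 = 8790
ΔH = Σ(broken) − Σ(formed) = (5631 + 2D) − (8790) = −3159 + 2D
Setting this equal to −2455 kJ gives 2D = 704, so D = 352 kJ/mol.

D(C-C) ≈ 352 kJ/mol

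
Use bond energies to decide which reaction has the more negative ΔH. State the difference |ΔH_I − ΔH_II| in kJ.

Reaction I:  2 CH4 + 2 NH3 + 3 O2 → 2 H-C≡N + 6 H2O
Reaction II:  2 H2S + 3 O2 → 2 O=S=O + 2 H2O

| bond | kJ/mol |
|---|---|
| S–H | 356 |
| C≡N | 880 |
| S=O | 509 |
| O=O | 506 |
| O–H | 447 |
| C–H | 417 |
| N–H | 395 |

Reaction II, by 148 kJ

Reaction I:
  Bonds broken (reactants):
    C–H: 8 × 417 = 3336
    N–H: 6 × 395 = 2370
    O=O: 3 × 506 = 1518
    Σ(broken) = 7224 kJ
  Bonds formed (products):
    C≡N: 2 × 880 = 1760
    C–H: 2 × 417 = 834
    O–H: 12 × 447 = 5364
    Σ(formed) = 7958 kJ
  ΔH_I = 7224 − 7958 = −734 kJ
Reaction II:
  Bonds broken (reactants):
    O=O: 3 × 506 = 1518
    S–H: 4 × 356 = 1424
    Σ(broken) = 2942 kJ
  Bonds formed (products):
    O–H: 4 × 447 = 1788
    S=O: 4 × 509 = 2036
    Σ(formed) = 3824 kJ
  ΔH_II = 2942 − 3824 = −882 kJ
ΔH_I − ΔH_II = +148 kJ, so reaction II has the more negative ΔH; |ΔH_I − ΔH_II| = 148 kJ.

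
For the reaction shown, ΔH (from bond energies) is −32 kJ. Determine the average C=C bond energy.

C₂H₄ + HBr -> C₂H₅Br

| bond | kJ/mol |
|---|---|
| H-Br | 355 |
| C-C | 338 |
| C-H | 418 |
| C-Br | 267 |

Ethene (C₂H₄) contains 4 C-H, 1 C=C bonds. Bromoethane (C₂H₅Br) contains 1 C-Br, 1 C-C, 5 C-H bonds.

Let D be the C=C bond energy.
Σ(broken) = 4×418 + 1×D + 1×355 = 2027 + D
Σ(formed) = 1×267 + 1×338 + 5×418 = 2695
ΔH = Σ(broken) − Σ(formed) = (2027 + D) − (2695) = −668 + D
Setting this equal to −32 kJ gives D = 636 kJ/mol.

D(C=C) ≈ 636 kJ/mol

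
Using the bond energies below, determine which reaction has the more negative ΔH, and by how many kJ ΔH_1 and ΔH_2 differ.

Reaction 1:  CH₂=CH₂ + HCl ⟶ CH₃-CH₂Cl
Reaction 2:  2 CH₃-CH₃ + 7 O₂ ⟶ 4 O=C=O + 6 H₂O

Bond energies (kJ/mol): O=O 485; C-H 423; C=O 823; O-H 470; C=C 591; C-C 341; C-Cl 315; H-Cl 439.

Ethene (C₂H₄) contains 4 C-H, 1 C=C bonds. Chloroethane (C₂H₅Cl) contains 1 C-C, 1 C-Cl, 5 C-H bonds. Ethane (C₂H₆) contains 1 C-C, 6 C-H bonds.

Reaction 1:
  Bonds broken (reactants):
    C-H: 4 × 423 = 1692
    C=C: 1 × 591 = 591
    H-Cl: 1 × 439 = 439
    Σ(broken) = 2722 kJ
  Bonds formed (products):
    C-C: 1 × 341 = 341
    C-Cl: 1 × 315 = 315
    C-H: 5 × 423 = 2115
    Σ(formed) = 2771 kJ
  ΔH_1 = 2722 − 2771 = −49 kJ
Reaction 2:
  Bonds broken (reactants):
    C-C: 2 × 341 = 682
    C-H: 12 × 423 = 5076
    O=O: 7 × 485 = 3395
    Σ(broken) = 9153 kJ
  Bonds formed (products):
    C=O: 8 × 823 = 6584
    O-H: 12 × 470 = 5640
    Σ(formed) = 12224 kJ
  ΔH_2 = 9153 − 12224 = −3071 kJ
ΔH_1 − ΔH_2 = +3022 kJ, so reaction 2 has the more negative ΔH; |ΔH_1 − ΔH_2| = 3022 kJ.

Reaction 2, by 3022 kJ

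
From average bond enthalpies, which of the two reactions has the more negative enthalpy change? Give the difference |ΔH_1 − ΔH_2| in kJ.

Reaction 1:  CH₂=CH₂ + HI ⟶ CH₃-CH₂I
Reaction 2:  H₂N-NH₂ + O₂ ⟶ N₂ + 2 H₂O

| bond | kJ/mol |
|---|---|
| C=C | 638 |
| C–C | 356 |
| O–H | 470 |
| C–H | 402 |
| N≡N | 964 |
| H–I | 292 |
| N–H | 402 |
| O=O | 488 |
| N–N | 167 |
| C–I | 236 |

Reaction 2, by 517 kJ

Reaction 1:
  Bonds broken (reactants):
    C–H: 4 × 402 = 1608
    C=C: 1 × 638 = 638
    H–I: 1 × 292 = 292
    Σ(broken) = 2538 kJ
  Bonds formed (products):
    C–C: 1 × 356 = 356
    C–H: 5 × 402 = 2010
    C–I: 1 × 236 = 236
    Σ(formed) = 2602 kJ
  ΔH_1 = 2538 − 2602 = −64 kJ
Reaction 2:
  Bonds broken (reactants):
    N–H: 4 × 402 = 1608
    N–N: 1 × 167 = 167
    O=O: 1 × 488 = 488
    Σ(broken) = 2263 kJ
  Bonds formed (products):
    N≡N: 1 × 964 = 964
    O–H: 4 × 470 = 1880
    Σ(formed) = 2844 kJ
  ΔH_2 = 2263 − 2844 = −581 kJ
ΔH_1 − ΔH_2 = +517 kJ, so reaction 2 has the more negative ΔH; |ΔH_1 − ΔH_2| = 517 kJ.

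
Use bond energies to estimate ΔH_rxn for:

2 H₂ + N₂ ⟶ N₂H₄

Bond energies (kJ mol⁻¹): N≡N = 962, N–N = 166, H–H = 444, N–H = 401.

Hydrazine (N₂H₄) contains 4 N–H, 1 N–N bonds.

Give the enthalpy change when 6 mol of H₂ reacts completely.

ΔH = +240 kJ

Bonds broken (reactants):
  H–H: 2 × 444 = 888
  N≡N: 1 × 962 = 962
  Σ(broken) = 1850 kJ
Bonds formed (products):
  N–H: 4 × 401 = 1604
  N–N: 1 × 166 = 166
  Σ(formed) = 1770 kJ
ΔH = Σ(broken) − Σ(formed) = 1850 − 1770 = +80 kJ
For 3× the reaction as written: 3 × (+80) = +240 kJ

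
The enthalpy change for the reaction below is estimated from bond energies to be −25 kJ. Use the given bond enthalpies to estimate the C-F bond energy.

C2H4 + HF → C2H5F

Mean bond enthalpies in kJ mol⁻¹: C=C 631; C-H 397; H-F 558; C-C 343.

Let D be the C-F bond energy.
Σ(broken) = 4×397 + 1×631 + 1×558 = 2777
Σ(formed) = 1×343 + 1×D + 5×397 = 2328 + D
ΔH = Σ(broken) − Σ(formed) = (2777) − (2328 + D) = +449 − D
Setting this equal to −25 kJ gives D = 474 kJ/mol.

D(C-F) ≈ 474 kJ/mol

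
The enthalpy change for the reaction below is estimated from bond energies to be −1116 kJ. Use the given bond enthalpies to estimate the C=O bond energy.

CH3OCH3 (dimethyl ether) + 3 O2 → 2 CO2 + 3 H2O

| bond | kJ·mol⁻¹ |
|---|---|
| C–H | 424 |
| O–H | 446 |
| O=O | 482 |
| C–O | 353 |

D(C=O) ≈ 784 kJ/mol

Let D be the C=O bond energy.
Σ(broken) = 6×424 + 2×353 + 3×482 = 4696
Σ(formed) = 4×D + 6×446 = 2676 + 4D
ΔH = Σ(broken) − Σ(formed) = (4696) − (2676 + 4D) = +2020 − 4D
Setting this equal to −1116 kJ gives 4D = 3136, so D = 784 kJ/mol.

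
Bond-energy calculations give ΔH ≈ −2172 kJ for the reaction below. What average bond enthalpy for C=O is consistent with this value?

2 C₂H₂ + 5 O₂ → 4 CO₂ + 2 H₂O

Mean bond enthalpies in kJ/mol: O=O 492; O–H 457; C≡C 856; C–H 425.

D(C=O) ≈ 777 kJ/mol

Let D be the C=O bond energy.
Σ(broken) = 2×856 + 4×425 + 5×492 = 5872
Σ(formed) = 8×D + 4×457 = 1828 + 8D
ΔH = Σ(broken) − Σ(formed) = (5872) − (1828 + 8D) = +4044 − 8D
Setting this equal to −2172 kJ gives 8D = 6216, so D = 777 kJ/mol.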